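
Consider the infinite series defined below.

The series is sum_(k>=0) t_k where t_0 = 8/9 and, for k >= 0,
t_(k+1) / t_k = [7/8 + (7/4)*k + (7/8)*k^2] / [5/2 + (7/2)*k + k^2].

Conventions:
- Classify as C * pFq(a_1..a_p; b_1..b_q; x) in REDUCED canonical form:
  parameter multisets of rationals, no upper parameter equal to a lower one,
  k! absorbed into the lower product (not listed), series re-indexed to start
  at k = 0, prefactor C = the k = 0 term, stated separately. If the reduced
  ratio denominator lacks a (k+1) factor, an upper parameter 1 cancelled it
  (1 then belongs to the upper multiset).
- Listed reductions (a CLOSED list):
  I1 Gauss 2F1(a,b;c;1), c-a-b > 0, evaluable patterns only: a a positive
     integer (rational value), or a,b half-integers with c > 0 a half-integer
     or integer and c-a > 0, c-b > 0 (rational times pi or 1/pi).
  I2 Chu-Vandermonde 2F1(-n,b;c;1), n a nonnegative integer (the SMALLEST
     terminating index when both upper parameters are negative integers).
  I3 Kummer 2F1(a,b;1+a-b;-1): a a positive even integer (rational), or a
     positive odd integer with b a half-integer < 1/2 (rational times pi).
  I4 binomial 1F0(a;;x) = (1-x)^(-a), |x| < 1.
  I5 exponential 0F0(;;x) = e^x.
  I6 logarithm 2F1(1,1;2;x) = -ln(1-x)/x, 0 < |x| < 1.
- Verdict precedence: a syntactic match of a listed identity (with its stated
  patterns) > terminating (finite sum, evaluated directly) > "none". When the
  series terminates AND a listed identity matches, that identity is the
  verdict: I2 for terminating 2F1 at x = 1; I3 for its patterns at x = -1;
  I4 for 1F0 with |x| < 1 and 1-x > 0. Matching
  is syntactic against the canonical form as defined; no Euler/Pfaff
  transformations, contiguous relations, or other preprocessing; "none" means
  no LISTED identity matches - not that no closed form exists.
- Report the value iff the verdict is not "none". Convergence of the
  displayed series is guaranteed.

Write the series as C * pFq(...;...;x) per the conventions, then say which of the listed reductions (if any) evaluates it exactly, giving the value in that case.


Structural cue: t_0 = 8/9 here, and factor the ratio over Q (prefactor 8/9): negated roots = parameters.
Step ratio: r(k) = (7/8) * (k+1) (k+1) / [(k+5/2) (k+1)] - rational; roots negated = parameters, x = (7/8), C = 8/9.

x = 7/8 here; the reduced form reads 2F1, upper {1, 1}, lower {5/2}, C = 8/9. Verdict: none (x = 7/8): each listed identity misses the multisets {1, 1} ; {5/2}.


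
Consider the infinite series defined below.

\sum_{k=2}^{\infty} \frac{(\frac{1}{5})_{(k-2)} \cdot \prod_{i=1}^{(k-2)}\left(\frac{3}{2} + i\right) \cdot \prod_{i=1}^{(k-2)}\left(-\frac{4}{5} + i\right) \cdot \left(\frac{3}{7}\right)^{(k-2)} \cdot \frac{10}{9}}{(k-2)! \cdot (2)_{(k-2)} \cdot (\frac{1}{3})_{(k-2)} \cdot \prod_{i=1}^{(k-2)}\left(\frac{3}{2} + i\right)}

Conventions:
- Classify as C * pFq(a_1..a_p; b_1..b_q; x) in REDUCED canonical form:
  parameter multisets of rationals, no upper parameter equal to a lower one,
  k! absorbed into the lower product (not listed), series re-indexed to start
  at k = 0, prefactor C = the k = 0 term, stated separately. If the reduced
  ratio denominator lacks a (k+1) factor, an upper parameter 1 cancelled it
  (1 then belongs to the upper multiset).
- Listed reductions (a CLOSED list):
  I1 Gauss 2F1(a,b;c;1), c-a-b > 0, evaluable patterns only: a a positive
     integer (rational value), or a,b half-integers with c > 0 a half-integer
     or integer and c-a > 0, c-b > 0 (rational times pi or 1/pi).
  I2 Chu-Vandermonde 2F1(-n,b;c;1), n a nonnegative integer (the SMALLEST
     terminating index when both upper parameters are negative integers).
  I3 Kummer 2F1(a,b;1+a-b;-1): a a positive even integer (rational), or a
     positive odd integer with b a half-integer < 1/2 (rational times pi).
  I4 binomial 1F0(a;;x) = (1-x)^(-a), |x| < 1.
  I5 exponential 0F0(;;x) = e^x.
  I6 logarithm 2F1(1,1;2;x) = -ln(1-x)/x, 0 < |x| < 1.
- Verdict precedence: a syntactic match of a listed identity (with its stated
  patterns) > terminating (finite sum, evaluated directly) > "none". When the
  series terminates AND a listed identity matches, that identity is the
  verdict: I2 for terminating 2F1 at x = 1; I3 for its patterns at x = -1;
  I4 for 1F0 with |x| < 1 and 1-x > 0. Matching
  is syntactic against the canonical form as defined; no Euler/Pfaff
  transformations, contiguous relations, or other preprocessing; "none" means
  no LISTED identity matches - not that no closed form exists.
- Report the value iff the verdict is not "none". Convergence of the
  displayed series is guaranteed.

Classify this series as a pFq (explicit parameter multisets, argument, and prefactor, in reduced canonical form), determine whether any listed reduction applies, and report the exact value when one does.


x = \frac{3}{7} here; the reduced form reads 2F2, upper {\frac{1}{5}, \frac{1}{5}}, lower {\frac{1}{3}, 2}, C = \frac{10}{9}. Verdict: none. Every listed pattern misses the 2F2 form at \frac{3}{7}, upper {\frac{1}{5}, \frac{1}{5}}.

Structural cue: from the first term \frac{10}{9}: the parameter 5/2 appears in both the upper and lower lists and cancels.
Consecutive-term ratio: r(k) = \frac{3}{7} * (k+\frac{1}{5}) (k+\frac{1}{5}) / [(k+\frac{1}{3}) (k+2) (k+1)] ; factor over Q: parameters, x = \frac{3}{7}, and C = \frac{10}{9}.


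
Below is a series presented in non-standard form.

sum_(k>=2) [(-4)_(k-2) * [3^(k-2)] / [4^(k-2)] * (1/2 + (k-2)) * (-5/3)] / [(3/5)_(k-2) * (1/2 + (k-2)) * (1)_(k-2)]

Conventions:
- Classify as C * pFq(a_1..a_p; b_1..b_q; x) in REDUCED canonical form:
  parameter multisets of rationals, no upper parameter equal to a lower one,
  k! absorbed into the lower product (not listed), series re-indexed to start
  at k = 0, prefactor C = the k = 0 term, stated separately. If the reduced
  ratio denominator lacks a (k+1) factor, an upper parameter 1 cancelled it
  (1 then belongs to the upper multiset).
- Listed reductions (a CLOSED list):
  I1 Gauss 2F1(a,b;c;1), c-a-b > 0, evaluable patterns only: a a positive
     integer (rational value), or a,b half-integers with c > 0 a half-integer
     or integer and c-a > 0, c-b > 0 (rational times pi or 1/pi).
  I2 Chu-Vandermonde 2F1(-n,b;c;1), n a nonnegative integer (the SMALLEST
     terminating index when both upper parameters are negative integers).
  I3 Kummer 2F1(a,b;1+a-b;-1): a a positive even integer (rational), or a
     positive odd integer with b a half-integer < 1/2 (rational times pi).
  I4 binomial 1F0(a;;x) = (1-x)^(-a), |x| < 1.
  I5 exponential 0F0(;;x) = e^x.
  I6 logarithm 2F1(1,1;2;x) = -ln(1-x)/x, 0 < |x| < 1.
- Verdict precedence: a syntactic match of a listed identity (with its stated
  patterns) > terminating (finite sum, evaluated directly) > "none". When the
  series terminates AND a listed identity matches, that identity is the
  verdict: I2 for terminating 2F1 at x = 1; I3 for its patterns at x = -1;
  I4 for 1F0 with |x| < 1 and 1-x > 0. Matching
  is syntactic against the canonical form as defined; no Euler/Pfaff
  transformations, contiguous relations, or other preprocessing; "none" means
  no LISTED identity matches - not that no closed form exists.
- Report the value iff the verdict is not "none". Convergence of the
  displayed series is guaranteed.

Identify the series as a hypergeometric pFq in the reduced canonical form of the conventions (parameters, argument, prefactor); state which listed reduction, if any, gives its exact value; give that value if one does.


Key step: with t_0 = -5/3, (1)_k (C = -5/3) is k! itself.
Term ratio: r(k) = (3/4) * (k-4) / [(k+3/5) (k+1)] - rational in k. x = (3/4); t_0 = -5/3; negate the roots.

Canonical form: C = -5/3 times 1F1 with upper {-4}, lower {3/5}, x = 3/4. Verdict: terminating - the sum ends at index 4 because -4 is a negative integer; exact evaluation follows. Exact value: 23045/12288.


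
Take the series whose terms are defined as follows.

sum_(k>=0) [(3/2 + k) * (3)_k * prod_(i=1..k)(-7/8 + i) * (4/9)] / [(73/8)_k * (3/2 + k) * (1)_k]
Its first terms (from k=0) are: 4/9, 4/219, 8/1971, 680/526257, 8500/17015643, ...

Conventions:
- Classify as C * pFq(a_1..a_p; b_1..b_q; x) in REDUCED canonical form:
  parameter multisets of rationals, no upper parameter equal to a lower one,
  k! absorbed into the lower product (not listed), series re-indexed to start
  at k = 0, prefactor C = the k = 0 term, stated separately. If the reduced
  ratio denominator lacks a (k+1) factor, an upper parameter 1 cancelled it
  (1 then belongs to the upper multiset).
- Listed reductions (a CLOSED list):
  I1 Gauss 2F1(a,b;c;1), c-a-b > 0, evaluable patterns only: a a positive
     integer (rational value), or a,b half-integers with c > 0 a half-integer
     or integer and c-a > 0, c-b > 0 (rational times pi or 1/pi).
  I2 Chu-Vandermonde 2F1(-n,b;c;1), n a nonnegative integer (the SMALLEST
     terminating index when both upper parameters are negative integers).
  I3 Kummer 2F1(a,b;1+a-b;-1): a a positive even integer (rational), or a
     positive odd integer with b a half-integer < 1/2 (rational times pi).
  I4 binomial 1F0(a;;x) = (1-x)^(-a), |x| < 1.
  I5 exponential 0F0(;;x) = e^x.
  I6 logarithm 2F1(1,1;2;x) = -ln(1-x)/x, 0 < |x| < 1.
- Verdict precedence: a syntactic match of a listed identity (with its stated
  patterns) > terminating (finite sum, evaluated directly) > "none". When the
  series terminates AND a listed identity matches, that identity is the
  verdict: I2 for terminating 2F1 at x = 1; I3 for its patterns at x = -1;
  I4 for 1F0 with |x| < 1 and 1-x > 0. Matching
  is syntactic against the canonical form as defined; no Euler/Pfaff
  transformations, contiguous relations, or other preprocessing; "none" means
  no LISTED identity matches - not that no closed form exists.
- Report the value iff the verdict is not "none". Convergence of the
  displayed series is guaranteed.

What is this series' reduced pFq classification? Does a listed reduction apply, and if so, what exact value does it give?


With C = 4/9: the canonical form is 2F1(1/8, 3; 73/8; 1). Verdict: this is Gauss (I1, integer-parameter pattern) (x = 1: the Gamma ratio telescopes since c-a-b = 6 > 0 and a = 3 in Z>0). Value: 8645/18432.

First insight: t_0 = 4/9 here, and (1)_k (prefactor 4/9) is k! itself.
Adjacent-term ratio: r(k) = 1 * (k+1/8) (k+3) / [(k+73/8) (k+1)] ; factor over Q: parameters, x = 1, and C = 4/9.


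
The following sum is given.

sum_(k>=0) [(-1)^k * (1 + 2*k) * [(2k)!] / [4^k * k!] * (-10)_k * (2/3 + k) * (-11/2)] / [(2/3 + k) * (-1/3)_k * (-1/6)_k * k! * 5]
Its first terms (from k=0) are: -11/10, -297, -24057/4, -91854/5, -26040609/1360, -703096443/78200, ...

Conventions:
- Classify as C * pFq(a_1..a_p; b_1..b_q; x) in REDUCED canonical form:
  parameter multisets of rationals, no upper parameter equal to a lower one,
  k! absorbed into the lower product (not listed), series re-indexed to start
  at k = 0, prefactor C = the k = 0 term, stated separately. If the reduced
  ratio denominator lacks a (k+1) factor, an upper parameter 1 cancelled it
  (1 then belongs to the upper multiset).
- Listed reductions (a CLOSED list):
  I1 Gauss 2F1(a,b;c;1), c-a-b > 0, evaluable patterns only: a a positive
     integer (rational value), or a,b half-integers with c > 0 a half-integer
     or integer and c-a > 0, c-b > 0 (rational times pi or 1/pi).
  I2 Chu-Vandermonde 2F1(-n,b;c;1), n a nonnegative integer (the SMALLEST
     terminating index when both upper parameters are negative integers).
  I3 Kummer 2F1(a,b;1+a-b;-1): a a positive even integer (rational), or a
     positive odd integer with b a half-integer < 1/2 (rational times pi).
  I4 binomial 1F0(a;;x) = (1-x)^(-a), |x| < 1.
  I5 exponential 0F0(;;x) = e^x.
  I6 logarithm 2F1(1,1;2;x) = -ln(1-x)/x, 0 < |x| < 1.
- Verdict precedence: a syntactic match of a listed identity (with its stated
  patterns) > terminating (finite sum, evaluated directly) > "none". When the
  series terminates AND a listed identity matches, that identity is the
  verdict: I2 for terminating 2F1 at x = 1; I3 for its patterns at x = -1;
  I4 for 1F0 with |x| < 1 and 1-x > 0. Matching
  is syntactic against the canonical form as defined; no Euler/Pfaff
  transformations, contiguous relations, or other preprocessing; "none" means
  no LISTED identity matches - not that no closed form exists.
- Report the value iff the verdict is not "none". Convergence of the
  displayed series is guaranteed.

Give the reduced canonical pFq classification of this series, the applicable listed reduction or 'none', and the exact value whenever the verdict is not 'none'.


Key observation: from the first term -11/10: striking the common factor k + 2/3 reduces the term (prefactor -11/10).
Adjacent-term ratio: r(k) = (-1) * (k-10) (k+3/2) / [(k-1/3) (k-1/6) (k+1)] - rational in k, leading ratio (-1); with t_0 = -11/10, classification follows.

This is -11/10 * 2F2(-10, 3/2; -1/3, -1/6; -1) in reduced canonical form. Verdict: terminating - no listed pattern fits, but -10 in the upper list cuts the series at k = 10; direct evaluation. Its exact value is -11214074373414948806933/202855651227712000.


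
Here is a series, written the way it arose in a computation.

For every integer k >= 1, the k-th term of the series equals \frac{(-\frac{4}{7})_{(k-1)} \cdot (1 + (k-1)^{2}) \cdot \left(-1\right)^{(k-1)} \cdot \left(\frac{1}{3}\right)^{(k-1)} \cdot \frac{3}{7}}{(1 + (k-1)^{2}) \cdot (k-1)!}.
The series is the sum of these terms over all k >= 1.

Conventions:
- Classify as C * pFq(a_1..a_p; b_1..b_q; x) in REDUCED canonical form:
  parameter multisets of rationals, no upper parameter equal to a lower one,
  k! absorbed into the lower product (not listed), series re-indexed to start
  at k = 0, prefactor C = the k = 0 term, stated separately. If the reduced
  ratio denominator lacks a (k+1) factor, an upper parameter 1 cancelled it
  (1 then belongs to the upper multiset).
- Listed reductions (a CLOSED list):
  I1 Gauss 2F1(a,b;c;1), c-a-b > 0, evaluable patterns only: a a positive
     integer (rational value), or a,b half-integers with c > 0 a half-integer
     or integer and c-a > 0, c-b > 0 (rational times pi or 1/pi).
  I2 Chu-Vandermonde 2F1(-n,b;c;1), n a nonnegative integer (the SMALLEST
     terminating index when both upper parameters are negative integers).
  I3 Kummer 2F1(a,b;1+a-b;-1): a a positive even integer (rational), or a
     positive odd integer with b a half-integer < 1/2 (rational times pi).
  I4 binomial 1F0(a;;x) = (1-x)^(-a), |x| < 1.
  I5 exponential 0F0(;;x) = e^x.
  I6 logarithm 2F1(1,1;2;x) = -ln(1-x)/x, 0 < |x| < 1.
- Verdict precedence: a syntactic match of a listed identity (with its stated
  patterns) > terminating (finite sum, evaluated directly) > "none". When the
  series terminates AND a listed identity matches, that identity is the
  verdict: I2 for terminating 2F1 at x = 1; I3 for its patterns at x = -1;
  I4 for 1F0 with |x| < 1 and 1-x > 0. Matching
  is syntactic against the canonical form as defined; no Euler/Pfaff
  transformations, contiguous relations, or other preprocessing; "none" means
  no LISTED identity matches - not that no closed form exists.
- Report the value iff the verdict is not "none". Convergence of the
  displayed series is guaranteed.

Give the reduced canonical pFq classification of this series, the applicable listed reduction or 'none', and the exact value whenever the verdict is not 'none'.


The series (x = -\frac{1}{3}) is 1F0: upper {-\frac{4}{7}}, lower {-}, prefactor \frac{3}{7}. Verdict: this is binomial (I4) (the 1F0 binomial series: exponent 4/7, x = -\frac{1}{3}). Value: \frac{3}{7} \cdot \left(\frac{4}{3}\right)^{\frac{4}{7}}.

Key observation: with t_0 = \frac{3}{7}, the (-1)^k factor (prefactor 3/7) folds into the argument's sign.
Consecutive-term ratio: r(k) = -\frac{1}{3} * (k-\frac{4}{7}) / [(k+1)] - poly over poly, x = -\frac{1}{3} from leading terms; C = \frac{3}{7} at k = 0.


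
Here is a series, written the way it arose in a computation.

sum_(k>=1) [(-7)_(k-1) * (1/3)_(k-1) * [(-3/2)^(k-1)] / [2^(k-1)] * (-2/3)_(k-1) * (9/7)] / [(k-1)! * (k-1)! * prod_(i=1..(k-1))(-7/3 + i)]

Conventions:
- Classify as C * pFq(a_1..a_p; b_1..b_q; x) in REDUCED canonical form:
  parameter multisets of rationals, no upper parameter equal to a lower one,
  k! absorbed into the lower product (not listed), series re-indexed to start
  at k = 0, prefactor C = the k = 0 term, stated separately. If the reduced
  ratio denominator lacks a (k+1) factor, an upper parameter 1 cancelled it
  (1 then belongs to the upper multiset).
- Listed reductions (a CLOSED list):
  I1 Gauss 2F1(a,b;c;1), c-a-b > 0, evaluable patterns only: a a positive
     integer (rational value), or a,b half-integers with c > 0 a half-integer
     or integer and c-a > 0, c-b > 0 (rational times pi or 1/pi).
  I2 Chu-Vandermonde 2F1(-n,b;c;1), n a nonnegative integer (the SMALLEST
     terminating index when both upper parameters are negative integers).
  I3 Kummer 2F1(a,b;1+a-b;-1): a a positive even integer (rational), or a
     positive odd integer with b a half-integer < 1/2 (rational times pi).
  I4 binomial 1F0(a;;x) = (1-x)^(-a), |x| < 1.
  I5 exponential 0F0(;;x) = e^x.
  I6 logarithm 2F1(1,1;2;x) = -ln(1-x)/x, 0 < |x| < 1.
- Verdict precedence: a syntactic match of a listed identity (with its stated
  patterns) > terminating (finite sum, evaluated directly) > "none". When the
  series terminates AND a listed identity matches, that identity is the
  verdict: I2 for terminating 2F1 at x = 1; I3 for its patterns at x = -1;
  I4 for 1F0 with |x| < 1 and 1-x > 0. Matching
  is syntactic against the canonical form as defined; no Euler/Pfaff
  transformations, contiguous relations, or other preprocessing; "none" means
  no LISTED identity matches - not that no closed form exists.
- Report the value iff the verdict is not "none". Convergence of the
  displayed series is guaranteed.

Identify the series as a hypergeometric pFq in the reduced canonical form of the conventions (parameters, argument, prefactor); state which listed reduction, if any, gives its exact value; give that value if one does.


Structural cue: x = (-3/4) and the lower running product (prefactor 9/7) is a rising factorial.
Term ratio: r(k) = (-3/4) * (k-7) (k-2/3) (k+1/3) / [(k-4/3) (k+1) (k+1)] - rational in k, leading ratio (-3/4); with t_0 = 9/7, classification follows.

Reduced: x = -3/4, 3F2, upper = {-7, -2/3, 1/3}, lower = {-4/3, 1}, C = 9/7. Verdict: terminating (-7 upstairs). 8 nonzero terms in all; added directly. Exact value: -2282523/315392.


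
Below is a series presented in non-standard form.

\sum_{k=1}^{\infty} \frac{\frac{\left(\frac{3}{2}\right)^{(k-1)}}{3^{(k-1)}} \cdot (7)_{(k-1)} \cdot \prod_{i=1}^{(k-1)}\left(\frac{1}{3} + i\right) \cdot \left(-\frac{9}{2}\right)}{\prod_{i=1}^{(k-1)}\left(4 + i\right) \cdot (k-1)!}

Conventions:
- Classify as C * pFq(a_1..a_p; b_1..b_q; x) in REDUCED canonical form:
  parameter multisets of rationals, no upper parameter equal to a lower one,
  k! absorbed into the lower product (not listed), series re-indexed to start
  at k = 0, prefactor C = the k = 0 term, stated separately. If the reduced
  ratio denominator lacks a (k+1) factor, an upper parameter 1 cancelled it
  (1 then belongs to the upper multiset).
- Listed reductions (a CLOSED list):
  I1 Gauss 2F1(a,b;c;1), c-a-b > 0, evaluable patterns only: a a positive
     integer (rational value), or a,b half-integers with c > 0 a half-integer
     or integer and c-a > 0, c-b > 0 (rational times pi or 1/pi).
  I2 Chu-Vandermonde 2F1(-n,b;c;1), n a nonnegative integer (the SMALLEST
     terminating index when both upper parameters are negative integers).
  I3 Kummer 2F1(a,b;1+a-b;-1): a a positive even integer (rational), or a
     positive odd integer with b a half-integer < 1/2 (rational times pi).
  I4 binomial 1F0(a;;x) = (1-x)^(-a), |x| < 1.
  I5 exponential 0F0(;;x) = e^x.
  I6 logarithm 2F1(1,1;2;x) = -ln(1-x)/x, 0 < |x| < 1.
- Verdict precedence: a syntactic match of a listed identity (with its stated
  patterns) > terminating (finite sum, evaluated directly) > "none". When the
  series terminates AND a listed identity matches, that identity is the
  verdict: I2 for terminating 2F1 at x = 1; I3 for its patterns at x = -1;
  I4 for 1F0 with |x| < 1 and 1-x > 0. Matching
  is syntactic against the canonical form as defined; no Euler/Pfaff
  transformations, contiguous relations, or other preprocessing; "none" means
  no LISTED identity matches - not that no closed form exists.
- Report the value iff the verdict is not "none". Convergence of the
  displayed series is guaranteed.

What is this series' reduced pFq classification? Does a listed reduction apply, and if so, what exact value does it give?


Reduced: x = \frac{1}{2}, 2F1, upper = {\frac{4}{3}, 7}, lower = {5}, C = -\frac{9}{2}. Verdict: none (x = \frac{1}{2}): each listed identity misses the multisets {\frac{4}{3}, 7} ; {5}.

Key observation: t_0 being -\frac{9}{2}, the two k-th powers (prefactor -9/2) combine into one argument.
Step ratio: r(k) = \frac{1}{2} * (k+\frac{4}{3}) (k+7) / [(k+5) (k+1)] - rational in k. x = \frac{1}{2}; t_0 = -\frac{9}{2}; negate the roots.


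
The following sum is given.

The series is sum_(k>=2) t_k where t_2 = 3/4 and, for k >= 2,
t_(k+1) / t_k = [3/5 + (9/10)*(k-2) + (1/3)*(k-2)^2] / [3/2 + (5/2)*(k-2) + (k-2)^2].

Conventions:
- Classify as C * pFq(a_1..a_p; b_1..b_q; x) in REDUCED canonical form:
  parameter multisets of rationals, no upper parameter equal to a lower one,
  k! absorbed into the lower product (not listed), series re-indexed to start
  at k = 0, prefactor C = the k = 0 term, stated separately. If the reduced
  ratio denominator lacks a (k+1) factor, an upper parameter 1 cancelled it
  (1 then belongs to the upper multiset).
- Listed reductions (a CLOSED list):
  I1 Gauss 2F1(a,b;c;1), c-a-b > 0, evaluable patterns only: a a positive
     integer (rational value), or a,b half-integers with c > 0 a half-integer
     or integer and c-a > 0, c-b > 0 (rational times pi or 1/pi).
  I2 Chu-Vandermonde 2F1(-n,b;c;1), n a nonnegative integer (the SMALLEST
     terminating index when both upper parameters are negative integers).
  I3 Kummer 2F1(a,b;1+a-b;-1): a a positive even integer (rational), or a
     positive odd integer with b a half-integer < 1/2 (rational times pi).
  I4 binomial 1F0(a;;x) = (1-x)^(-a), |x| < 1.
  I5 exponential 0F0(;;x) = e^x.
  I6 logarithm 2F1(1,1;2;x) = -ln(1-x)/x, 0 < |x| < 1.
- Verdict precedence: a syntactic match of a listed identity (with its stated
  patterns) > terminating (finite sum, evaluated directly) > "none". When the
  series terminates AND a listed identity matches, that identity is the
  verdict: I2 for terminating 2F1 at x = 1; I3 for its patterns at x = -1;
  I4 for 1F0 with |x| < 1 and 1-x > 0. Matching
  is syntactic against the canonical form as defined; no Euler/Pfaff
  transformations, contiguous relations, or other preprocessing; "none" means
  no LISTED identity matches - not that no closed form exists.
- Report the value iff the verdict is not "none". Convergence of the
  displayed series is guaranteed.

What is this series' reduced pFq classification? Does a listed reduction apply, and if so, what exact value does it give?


With C = 3/4: the canonical form is 1F0(6/5; -; 1/3). Verdict at x = 1/3: binomial (I4) matches (the 1F0 binomial series: exponent -6/5, x = 1/3). Its exact value is (3/4) * (2/3)^(-6/5).

Key observation: with t_0 = 3/4, roots of the ratio polynomials (C = 3/4, x = 1/3) are the negated parameters.
Term ratio: r(k) = (1/3) * (k+6/5) / [(k+1)] - rational in k. x = (1/3); t_0 = 3/4; negate the roots.


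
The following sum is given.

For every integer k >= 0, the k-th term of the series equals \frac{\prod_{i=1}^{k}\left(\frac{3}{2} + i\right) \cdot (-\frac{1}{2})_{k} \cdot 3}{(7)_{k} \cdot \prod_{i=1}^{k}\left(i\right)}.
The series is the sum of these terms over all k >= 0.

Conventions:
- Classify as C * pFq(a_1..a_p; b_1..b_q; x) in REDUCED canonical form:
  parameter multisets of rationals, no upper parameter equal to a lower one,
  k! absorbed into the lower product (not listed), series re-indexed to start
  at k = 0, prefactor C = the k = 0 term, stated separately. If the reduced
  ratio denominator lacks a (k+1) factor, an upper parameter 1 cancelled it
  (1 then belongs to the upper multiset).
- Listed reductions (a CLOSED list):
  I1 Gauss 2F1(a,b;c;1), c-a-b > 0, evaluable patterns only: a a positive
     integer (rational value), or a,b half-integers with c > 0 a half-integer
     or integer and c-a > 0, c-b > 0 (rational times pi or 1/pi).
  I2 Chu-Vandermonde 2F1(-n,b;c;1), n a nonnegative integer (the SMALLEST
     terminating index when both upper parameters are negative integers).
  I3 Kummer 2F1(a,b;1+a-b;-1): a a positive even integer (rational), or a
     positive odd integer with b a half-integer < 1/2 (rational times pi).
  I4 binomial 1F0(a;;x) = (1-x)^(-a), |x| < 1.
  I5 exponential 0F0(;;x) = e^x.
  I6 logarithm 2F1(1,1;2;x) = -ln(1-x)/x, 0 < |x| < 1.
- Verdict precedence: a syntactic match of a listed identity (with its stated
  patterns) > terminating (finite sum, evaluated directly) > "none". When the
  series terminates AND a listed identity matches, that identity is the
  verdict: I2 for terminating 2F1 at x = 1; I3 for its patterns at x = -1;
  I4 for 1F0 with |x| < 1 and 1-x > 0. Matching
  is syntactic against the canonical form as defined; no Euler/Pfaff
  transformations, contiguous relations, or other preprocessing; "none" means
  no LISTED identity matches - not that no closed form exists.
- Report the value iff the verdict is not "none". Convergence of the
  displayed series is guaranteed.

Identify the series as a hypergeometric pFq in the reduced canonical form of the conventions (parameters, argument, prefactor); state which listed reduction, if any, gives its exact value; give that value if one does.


Canonical form: C = 3 times 2F1 with upper {-\frac{1}{2}, \frac{5}{2}}, lower {7}, x = 1. Verdict: the half-integer Gauss pattern (I1) applies (x = 1; upper {-\frac{1}{2}, \frac{5}{2}} half-integers, c = 7 in the evaluable pattern). Hence: \frac{262144}{35035} / \pi.

Key observation: with t_0 = 3, the product of the first k integers (C = 3, x = 1) is k!.
Term ratio: r(k) = 1 * (k-\frac{1}{2}) (k+\frac{5}{2}) / [(k+7) (k+1)] - poly over poly, x = 1 from leading terms; C = 3 at k = 0.


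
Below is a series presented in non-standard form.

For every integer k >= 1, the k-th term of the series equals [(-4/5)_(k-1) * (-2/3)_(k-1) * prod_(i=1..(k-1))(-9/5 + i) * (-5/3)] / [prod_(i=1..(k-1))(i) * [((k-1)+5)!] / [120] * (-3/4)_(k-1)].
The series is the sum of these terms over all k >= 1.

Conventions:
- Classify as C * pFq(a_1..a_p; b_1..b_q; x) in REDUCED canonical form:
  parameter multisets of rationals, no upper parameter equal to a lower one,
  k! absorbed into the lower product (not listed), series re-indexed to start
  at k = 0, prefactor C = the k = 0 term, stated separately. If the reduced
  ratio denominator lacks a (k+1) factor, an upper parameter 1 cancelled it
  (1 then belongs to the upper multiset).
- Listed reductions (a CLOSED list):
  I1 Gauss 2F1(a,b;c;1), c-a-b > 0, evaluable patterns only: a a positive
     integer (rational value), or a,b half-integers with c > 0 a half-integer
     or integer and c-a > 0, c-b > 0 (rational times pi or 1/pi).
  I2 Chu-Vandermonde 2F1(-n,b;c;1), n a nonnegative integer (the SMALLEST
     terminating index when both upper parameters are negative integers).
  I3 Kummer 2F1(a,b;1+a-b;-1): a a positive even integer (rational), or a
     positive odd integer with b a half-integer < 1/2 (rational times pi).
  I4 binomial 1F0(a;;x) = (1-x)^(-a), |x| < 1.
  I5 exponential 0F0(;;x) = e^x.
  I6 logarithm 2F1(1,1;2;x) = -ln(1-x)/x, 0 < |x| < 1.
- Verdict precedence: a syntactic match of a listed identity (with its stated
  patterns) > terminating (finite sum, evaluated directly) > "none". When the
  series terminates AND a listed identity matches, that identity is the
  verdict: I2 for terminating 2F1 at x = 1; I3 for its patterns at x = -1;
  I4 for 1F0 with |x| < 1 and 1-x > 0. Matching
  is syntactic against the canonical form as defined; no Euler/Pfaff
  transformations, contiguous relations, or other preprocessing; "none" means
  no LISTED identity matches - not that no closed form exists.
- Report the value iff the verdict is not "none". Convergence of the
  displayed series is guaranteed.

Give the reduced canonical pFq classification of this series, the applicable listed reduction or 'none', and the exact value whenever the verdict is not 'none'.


The series (x = 1) is 3F2: upper {-4/5, -4/5, -2/3}, lower {-3/4, 6}, prefactor -5/3. Verdict: none - this 3F2 at x = 1 matches no listed pattern, and upper {-4/5, -4/5, -2/3} holds no stopper.

Key observation: t_0 = -5/3 here, and the denominator's factorial ratio (C = -5/3) is a lower Pochhammer.
Ratio: r(k) = 1 * (k-4/5) (k-4/5) (k-2/3) / [(k-3/4) (k+6) (k+1)] - rational in k. x = 1; t_0 = -5/3; negate the roots.


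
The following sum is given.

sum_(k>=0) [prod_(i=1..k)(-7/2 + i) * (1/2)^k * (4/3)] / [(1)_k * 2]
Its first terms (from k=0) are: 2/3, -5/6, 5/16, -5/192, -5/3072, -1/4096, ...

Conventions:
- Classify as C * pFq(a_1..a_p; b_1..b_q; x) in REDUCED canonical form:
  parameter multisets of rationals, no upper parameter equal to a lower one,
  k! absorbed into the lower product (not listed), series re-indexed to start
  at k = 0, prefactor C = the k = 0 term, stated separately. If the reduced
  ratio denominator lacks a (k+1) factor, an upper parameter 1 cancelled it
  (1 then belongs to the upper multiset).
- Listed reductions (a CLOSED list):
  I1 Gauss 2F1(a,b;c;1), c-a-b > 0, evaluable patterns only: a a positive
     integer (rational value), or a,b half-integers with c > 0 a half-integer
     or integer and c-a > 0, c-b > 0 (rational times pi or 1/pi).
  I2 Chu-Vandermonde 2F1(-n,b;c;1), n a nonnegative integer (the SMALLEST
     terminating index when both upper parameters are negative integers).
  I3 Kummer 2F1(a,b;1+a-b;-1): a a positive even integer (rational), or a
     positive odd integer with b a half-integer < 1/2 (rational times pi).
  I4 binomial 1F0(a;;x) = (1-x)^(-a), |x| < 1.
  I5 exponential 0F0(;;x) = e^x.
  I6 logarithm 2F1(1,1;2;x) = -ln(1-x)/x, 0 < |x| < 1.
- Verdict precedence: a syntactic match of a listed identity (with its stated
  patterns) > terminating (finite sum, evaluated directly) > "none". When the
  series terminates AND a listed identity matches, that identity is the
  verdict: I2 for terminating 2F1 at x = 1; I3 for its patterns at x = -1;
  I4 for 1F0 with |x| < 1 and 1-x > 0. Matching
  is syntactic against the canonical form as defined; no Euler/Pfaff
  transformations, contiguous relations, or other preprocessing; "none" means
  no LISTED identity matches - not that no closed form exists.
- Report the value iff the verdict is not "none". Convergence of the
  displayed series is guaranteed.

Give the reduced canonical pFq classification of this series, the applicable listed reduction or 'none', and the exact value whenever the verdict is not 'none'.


At argument 1/2: a 1F0 with upper {-5/2}, lower {-}, scaled by C = 2/3. Verdict (x = 1/2): the binomial series (I4) applies (the 1F0 binomial series: exponent 5/2, x = 1/2). Hence: (2/3) * (1/2)^(5/2).

The tell: x = (1/2) and the constant factors (prefactor 2/3) combine into one prefactor.
Step ratio: r(k) = (1/2) * (k-5/2) / [(k+1)] ; factor over Q: parameters, x = (1/2), and C = 2/3.


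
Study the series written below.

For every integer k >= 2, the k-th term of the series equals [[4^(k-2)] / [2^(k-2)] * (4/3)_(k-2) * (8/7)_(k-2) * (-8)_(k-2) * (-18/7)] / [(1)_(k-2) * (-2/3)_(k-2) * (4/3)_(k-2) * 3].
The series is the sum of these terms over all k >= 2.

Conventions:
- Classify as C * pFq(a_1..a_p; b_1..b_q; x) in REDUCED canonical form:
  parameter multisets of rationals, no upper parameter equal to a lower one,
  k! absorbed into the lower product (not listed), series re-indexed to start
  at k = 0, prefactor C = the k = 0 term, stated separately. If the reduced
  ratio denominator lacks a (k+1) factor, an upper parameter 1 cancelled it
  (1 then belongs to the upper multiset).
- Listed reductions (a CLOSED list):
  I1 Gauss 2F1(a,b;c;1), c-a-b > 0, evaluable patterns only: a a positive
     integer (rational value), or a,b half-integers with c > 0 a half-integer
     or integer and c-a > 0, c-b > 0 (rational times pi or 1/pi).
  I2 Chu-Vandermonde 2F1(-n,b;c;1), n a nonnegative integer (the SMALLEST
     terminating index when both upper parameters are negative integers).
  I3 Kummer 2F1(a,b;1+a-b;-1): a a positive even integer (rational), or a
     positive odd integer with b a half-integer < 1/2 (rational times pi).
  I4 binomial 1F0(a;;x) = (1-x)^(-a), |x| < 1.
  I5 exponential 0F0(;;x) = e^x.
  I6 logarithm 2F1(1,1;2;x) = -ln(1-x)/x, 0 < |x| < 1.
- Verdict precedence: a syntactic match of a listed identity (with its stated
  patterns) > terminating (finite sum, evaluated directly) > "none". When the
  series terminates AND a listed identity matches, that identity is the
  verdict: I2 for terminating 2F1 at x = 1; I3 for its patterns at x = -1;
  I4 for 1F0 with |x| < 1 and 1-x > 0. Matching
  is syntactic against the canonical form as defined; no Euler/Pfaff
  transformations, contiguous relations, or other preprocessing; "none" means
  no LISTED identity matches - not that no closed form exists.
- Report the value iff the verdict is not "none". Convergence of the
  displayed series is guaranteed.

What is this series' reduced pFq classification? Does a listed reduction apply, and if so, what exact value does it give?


With C = -6/7: the canonical form is 2F1(-8, 8/7; -2/3; 2). Verdict: terminating - the sum ends at index 8 because -8 is a negative integer; exact evaluation follows. Hence: 1885460167902/3672178237.

Structural cue: t_0 = -6/7 here, and the two k-th powers (C = -6/7, x = 2) combine into one argument.
Term ratio: r(k) = 2 * (k-8) (k+8/7) / [(k-2/3) (k+1)] - rational in k. x = 2; t_0 = -6/7; negate the roots.


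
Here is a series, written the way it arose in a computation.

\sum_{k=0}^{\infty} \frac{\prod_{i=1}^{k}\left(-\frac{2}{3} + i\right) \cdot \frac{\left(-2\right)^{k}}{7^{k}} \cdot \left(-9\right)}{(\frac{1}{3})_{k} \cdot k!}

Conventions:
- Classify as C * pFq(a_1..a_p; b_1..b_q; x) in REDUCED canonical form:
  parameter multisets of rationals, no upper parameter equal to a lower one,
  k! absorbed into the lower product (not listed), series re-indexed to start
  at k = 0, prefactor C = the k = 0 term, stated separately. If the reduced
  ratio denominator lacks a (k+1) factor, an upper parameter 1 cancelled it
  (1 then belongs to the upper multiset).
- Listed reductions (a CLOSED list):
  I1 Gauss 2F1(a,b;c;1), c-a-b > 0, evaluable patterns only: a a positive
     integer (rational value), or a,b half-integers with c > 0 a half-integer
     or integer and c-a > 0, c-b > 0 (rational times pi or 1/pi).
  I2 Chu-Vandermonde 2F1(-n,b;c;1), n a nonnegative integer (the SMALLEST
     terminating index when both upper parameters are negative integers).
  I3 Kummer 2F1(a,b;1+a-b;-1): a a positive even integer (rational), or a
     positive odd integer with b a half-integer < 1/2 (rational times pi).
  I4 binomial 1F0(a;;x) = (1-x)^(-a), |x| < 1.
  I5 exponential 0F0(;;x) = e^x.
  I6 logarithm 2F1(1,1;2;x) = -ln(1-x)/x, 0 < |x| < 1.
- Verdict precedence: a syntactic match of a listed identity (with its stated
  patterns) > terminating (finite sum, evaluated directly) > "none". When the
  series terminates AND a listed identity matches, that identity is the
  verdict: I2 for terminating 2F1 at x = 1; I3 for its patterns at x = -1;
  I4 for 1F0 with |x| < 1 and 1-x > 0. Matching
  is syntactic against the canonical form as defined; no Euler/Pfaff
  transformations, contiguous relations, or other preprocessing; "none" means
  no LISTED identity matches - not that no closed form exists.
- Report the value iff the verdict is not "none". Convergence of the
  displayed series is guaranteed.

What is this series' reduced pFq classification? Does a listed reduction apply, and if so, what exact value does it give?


This is -9 * 0F0(-; -; -\frac{2}{7}) in reduced canonical form. Verdict at x = -\frac{2}{7}: the exponential series (I5) matches (the 0F0 exponential series at x = -\frac{2}{7}). Value: \left(-9\right) \cdot e^{-\frac{2}{7}}.

Structural cue: t_0 being -9, the running product (prefactor -9) telescopes to a rising factorial.
Term ratio: r(k) = -\frac{2}{7} * 1 / [(k+1)] - poly over poly, x = -\frac{2}{7} from leading terms; C = -9 at k = 0.


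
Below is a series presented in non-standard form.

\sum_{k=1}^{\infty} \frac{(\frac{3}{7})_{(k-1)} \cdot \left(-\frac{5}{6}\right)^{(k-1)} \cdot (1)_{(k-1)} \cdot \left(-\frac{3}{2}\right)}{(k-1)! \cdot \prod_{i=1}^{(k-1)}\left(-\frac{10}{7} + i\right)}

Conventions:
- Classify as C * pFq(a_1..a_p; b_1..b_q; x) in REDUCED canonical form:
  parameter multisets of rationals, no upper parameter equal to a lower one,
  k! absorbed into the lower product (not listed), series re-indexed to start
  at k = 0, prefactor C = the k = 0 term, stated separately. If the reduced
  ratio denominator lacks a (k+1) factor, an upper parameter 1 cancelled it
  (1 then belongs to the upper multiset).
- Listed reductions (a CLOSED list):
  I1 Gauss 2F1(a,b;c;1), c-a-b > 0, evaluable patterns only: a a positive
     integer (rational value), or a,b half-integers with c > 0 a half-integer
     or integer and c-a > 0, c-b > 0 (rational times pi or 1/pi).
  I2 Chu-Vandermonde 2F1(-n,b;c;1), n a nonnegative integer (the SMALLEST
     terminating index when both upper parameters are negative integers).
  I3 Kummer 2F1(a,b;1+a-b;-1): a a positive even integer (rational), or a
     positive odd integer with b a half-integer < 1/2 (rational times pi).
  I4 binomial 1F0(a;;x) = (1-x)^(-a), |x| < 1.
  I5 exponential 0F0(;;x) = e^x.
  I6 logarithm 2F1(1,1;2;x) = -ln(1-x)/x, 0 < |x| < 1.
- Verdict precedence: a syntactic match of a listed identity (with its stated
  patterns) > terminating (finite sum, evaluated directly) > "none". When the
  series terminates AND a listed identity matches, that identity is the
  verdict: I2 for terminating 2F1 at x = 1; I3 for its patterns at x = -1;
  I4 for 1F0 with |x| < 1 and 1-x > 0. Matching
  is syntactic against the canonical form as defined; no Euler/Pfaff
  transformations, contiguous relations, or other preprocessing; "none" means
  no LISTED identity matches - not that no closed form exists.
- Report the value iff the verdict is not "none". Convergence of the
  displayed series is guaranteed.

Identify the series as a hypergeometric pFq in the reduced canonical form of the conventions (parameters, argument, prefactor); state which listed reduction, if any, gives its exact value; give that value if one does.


Canonical form: C = -\frac{3}{2} times 2F1 with upper {\frac{3}{7}, 1}, lower {-\frac{3}{7}}, x = -\frac{5}{6}. Verdict: none - this 2F1 at x = -\frac{5}{6} matches no listed pattern, and upper {\frac{3}{7}, 1} holds no stopper.

Key observation: t_0 being -\frac{3}{2}, the lower running product (prefactor -3/2) is a rising factorial.
Ratio: r(k) = -\frac{5}{6} * (k+\frac{3}{7}) (k+1) / [(k-\frac{3}{7}) (k+1)] ; factor over Q: parameters, x = -\frac{5}{6}, and C = -\frac{3}{2}.


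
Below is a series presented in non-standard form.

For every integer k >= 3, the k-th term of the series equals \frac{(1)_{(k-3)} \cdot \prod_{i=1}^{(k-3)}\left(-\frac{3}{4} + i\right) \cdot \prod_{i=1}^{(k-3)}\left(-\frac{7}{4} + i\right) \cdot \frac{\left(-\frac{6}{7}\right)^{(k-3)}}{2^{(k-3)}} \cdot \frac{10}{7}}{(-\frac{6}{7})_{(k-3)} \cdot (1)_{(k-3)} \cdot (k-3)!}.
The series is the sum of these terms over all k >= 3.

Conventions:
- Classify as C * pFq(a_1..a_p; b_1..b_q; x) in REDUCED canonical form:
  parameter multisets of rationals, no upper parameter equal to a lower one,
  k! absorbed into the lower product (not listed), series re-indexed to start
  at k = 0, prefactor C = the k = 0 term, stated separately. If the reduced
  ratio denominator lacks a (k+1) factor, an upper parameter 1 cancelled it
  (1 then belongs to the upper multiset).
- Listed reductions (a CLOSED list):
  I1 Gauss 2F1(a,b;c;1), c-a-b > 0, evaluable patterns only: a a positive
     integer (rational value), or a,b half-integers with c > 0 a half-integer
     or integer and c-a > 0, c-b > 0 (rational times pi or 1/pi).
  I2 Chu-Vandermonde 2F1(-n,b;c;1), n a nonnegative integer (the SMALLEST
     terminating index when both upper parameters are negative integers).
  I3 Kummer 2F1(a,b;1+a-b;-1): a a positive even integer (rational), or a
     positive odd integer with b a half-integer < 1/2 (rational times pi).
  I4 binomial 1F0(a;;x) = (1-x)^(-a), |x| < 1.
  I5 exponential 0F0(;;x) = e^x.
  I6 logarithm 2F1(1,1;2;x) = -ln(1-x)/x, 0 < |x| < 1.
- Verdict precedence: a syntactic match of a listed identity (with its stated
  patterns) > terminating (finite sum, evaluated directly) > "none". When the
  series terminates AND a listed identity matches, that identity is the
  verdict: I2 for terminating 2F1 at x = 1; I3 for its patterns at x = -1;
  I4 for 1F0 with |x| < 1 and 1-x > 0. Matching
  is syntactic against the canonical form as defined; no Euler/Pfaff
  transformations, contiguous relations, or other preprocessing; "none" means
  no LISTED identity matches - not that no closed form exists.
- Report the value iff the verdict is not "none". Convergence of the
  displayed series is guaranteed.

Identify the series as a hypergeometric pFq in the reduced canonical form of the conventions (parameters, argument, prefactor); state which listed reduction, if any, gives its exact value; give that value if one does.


x = -\frac{3}{7} here; the reduced form reads 2F1, upper {-\frac{3}{4}, \frac{1}{4}}, lower {-\frac{6}{7}}, C = \frac{10}{7}. Verdict: none - at argument -\frac{3}{7} the multisets {-\frac{3}{4}, \frac{1}{4}} ; {-\frac{6}{7}} match no listed identity.

First insight: from the first term \frac{10}{7}: the parameter 1 appears in both the upper and lower lists and cancels.
Consecutive-term ratio: r(k) = -\frac{3}{7} * (k-\frac{3}{4}) (k+\frac{1}{4}) / [(k-\frac{6}{7}) (k+1)] - rational in k, leading ratio -\frac{3}{7}; with t_0 = \frac{10}{7}, classification follows.
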